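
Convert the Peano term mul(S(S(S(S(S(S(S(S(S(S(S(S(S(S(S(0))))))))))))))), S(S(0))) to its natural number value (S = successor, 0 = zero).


mul(S^15(0), S^2(0)):
S^15(0) = 15
S^2(0) = 2
15 * 2 = 30

30


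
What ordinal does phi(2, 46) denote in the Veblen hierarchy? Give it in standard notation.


phi(2, 46):
phi(2, beta) = zeta_beta (the beta-th zeta number, fixed point of epsilon).
phi(2, 46) = zeta_46

zeta_46


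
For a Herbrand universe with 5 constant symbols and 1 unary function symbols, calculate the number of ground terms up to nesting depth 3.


Herbrand terms by depth:
Depth 0: 5 constants
Depth 1: 5 new terms (running total: 10)
Depth 2: 5 new terms (running total: 15)
Depth 3: 5 new terms (running total: 20)
Total distinct ground terms = 20

20


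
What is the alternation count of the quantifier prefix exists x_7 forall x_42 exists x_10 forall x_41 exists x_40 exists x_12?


Walk the prefix and count type changes:
  position 1: exists -> forall <-- alternation
  position 2: forall -> exists <-- alternation
  position 3: exists -> forall <-- alternation
  position 4: forall -> exists <-- alternation
  position 5: exists -> exists
Total alternations = 4

4


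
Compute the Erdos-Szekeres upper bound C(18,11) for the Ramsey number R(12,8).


R(12,8) <= C(12+8-2, 12-1) = C(18, 11)
C(18, 11) = 18! / (11! * 7!)
= 31824

31824


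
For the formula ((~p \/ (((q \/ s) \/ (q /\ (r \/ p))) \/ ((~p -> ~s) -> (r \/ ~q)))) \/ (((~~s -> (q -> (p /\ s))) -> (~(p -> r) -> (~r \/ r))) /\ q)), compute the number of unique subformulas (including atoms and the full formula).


Formula: ((~p \/ (((q \/ s) \/ (q /\ (r \/ p))) \/ ((~p -> ~s) -> (r \/ ~q)))) \/ (((~~s -> (q -> (p /\ s))) -> (~(p -> r) -> (~r \/ r))) /\ q))
Subformulas found:
  1. r
  2. q
  3. s
  4. p
  5. ~p
  6. ~r
  7. ~s
  8. ~q
  9. ~~s
  10. (p /\ s)
  11. (r \/ p)
  12. (q \/ s)
  13. (p -> r)
  14. (r \/ ~q)
  15. ~(p -> r)
  16. (~r \/ r)
  17. (~p -> ~s)
  18. (q /\ (r \/ p))
  19. (q -> (p /\ s))
  20. (~~s -> (q -> (p /\ s)))
  21. (~(p -> r) -> (~r \/ r))
  22. ((~p -> ~s) -> (r \/ ~q))
  23. ((q \/ s) \/ (q /\ (r \/ p)))
  24. ((~~s -> (q -> (p /\ s))) -> (~(p -> r) -> (~r \/ r)))
  25. (((q \/ s) \/ (q /\ (r \/ p))) \/ ((~p -> ~s) -> (r \/ ~q)))
  26. (((~~s -> (q -> (p /\ s))) -> (~(p -> r) -> (~r \/ r))) /\ q)
  27. (~p \/ (((q \/ s) \/ (q /\ (r \/ p))) \/ ((~p -> ~s) -> (r \/ ~q))))
  28. ((~p \/ (((q \/ s) \/ (q /\ (r \/ p))) \/ ((~p -> ~s) -> (r \/ ~q)))) \/ (((~~s -> (q -> (p /\ s))) -> (~(p -> r) -> (~r \/ r))) /\ q))
Total distinct subformulas = 28

28


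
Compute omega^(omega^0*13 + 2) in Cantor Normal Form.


omega^(omega^0*13 + 2):
omega^0 = 1, so the exponent is 13 + 2 = 15 (finite ordinal addition).
Result = omega^15, already a single CNF term.

omega^15


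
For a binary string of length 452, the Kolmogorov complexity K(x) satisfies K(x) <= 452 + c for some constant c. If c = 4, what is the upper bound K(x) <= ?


K(x) <= |x| + c = 452 + 4 = 456

456


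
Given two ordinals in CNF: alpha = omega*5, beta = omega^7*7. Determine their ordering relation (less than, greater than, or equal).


Compare term by term from highest exponent:
alpha = omega*5
beta = omega^7*7
Term 1: alpha has omega^1*5, beta has omega^7*7
Result: alpha < beta

alpha < beta


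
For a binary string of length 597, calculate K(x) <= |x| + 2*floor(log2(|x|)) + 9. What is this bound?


floor(log2(597)) = 9
2 * 9 = 18
K(x) <= 597 + 18 + 9 = 624

624


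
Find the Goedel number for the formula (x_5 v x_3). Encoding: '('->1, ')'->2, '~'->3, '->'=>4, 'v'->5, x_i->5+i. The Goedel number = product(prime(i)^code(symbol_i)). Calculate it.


Formula: (x_5 v x_3)
Symbol codes: [1, 10, 5, 8, 2]
Primes: [2, 3, 5, 7, 11]
p_1^1 = 2^1 = 2
p_2^10 = 3^10 = 59049
p_3^5 = 5^5 = 3125
p_4^8 = 7^8 = 5764801
p_5^2 = 11^2 = 121
Product = 257431836525806250

257431836525806250


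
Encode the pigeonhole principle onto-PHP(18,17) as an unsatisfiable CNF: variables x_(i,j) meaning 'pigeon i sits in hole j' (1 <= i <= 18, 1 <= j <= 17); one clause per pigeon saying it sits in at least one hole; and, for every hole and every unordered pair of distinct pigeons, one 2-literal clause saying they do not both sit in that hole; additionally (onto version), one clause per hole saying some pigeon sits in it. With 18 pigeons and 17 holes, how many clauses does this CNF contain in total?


onto-PHP(18,17): 18 pigeons, 17 holes, 18*17 = 306 variables.
- pigeon clauses: one per pigeon -> 18 clauses
- hole clauses: 17 holes * C(18,2) = 17 * 153 -> 2601 clauses
- onto clauses: one per hole -> 17 clauses
Total clauses = 18 + 2601 + 17 = 2636

2636


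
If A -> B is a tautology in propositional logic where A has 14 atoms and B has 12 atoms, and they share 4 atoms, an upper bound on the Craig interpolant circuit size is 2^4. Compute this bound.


Shared atoms = 4
Craig interpolant size bound = 2^4
= 16

16


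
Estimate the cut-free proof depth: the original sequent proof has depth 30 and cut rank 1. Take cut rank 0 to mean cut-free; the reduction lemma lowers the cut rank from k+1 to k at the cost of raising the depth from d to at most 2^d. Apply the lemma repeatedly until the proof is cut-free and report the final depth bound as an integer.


Each rank reduction sends depth d to at most 2^d; cut rank r needs r reductions.
2_0(30) = 30
2_1(30) = 2^30 = 1073741824
Cut-free depth bound = 1073741824

1073741824


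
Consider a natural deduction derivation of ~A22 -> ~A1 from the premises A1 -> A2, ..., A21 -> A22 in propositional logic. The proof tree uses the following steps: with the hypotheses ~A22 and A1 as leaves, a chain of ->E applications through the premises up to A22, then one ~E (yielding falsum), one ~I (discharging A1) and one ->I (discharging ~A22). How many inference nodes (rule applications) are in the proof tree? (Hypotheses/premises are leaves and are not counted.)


From hypothesis A1, 21 ->E steps along the 21 premises yield A22.
~E with hypothesis ~A22 gives falsum (1 node); ~I discharging A1 gives ~A1 (1 node); ->I discharging ~A22 gives the goal (1 node).
Total = 21 + 3 = 24 inference nodes.

24


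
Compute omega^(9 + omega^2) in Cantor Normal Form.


omega^(9 + omega^2):
In ordinal addition a term is absorbed by a following term of strictly larger exponent: 0 < 2, so 9 + omega^2 = omega^2.
omega raised to a CNF ordinal is a single CNF term: Result = omega^(omega^2)

omega^(omega^2)


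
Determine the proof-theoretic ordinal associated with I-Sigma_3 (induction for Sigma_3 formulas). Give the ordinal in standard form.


The proof-theoretic ordinal of I-Sigma_3 (induction for Sigma_3 formulas) is a standard result in ordinal analysis.
This ordinal is the supremum of order types of primitive recursive well-orderings
that the theory can prove to be well-ordered.
For I-Sigma_3 (induction for Sigma_3 formulas), the proof-theoretic ordinal is omega^(omega^(omega^omega)).

omega^(omega^(omega^omega))


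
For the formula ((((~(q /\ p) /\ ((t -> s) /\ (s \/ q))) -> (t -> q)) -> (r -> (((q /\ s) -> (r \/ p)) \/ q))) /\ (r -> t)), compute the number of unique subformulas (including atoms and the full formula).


Formula: ((((~(q /\ p) /\ ((t -> s) /\ (s \/ q))) -> (t -> q)) -> (r -> (((q /\ s) -> (r \/ p)) \/ q))) /\ (r -> t))
Subformulas found:
  1. r
  2. q
  3. s
  4. t
  5. p
  6. (q /\ p)
  7. (t -> q)
  8. (t -> s)
  9. (r \/ p)
  10. (s \/ q)
  11. (q /\ s)
  12. (r -> t)
  13. ~(q /\ p)
  14. ((q /\ s) -> (r \/ p))
  15. ((t -> s) /\ (s \/ q))
  16. (((q /\ s) -> (r \/ p)) \/ q)
  17. (r -> (((q /\ s) -> (r \/ p)) \/ q))
  18. (~(q /\ p) /\ ((t -> s) /\ (s \/ q)))
  19. ((~(q /\ p) /\ ((t -> s) /\ (s \/ q))) -> (t -> q))
  20. (((~(q /\ p) /\ ((t -> s) /\ (s \/ q))) -> (t -> q)) -> (r -> (((q /\ s) -> (r \/ p)) \/ q)))
  21. ((((~(q /\ p) /\ ((t -> s) /\ (s \/ q))) -> (t -> q)) -> (r -> (((q /\ s) -> (r \/ p)) \/ q))) /\ (r -> t))
Total distinct subformulas = 21

21


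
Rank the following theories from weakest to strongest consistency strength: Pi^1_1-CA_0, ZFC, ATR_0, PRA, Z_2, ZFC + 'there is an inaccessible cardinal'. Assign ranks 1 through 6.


Ordering by consistency strength:
1. PRA
2. ATR_0
3. Pi^1_1-CA_0
4. Z_2
5. ZFC
6. ZFC + 'there is an inaccessible cardinal'


Pi^1_1-CA_0=3, ZFC=5, ATR_0=2, PRA=1, Z_2=4, ZFC + 'there is an inaccessible cardinal'=6


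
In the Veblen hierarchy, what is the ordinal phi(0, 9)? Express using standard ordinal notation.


phi(0, 9):
phi(0, beta) = omega^beta by definition.
phi(0, 9) = omega^9

omega^9


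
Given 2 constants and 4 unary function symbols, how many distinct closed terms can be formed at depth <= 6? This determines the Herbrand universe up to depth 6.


Herbrand terms by depth:
Depth 0: 2 constants
Depth 1: 8 new terms (running total: 10)
Depth 2: 32 new terms (running total: 42)
Depth 3: 128 new terms (running total: 170)
Depth 4: 512 new terms (running total: 682)
Depth 5: 2048 new terms (running total: 2730)
Depth 6: 8192 new terms (running total: 10922)
Total distinct ground terms = 10922

10922


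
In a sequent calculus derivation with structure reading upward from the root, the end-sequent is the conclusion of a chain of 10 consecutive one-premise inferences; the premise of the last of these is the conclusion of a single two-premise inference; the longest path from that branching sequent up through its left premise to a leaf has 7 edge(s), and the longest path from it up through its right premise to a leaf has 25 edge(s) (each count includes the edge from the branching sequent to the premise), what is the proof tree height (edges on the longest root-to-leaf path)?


Longest path through the left premise: 7 edges (measured from the branching sequent)
Longest path through the right premise: 25 edges
Height of the subtree rooted at the branching sequent: max(7, 25) = 25
The branching sequent sits 10 edges above the root (the chain of one-premise inferences), so height = 25 + 10 = 35

35


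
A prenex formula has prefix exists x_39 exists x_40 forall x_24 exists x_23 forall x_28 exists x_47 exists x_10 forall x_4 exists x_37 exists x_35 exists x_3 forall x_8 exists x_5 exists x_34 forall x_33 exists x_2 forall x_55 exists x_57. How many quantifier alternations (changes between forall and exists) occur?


Walk the prefix and count type changes:
  position 1: exists -> exists
  position 2: exists -> forall <-- alternation
  position 3: forall -> exists <-- alternation
  position 4: exists -> forall <-- alternation
  position 5: forall -> exists <-- alternation
  position 6: exists -> exists
  position 7: exists -> forall <-- alternation
  position 8: forall -> exists <-- alternation
  position 9: exists -> exists
  position 10: exists -> exists
  position 11: exists -> forall <-- alternation
  position 12: forall -> exists <-- alternation
  position 13: exists -> exists
  position 14: exists -> forall <-- alternation
  position 15: forall -> exists <-- alternation
  position 16: exists -> forall <-- alternation
  position 17: forall -> exists <-- alternation
Total alternations = 12

12


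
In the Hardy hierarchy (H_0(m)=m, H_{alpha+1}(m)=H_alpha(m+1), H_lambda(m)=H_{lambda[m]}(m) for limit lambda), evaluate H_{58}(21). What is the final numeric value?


H_58(21):
For finite ordinals k, H_k(n) = n + k (each successor step adds 1).
H_58(21) = 21 + 58 = 79

79


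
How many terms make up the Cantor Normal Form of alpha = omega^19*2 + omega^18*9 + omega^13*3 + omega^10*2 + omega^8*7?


CNF: omega^19*2 + omega^18*9 + omega^13*3 + omega^10*2 + omega^8*7
Count the summands separated by '+':
  term 1: omega^19*2
  term 2: omega^18*9
  term 3: omega^13*3
  term 4: omega^10*2
  term 5: omega^8*7
Total terms = 5

5


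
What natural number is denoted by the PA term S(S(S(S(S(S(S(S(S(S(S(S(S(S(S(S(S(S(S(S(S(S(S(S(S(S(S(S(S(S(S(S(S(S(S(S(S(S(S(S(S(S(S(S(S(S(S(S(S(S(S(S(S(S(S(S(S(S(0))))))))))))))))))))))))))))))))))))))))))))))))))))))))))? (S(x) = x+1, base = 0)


Counting successors applied to 0:
58 applications of S to 0 = 58

58


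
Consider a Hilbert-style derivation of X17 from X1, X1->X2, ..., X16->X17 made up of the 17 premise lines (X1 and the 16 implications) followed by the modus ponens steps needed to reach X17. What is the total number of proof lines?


We have 17 premise lines: X1 and 16 implications.
Each implication is detached once by MP, giving 16 MP lines.
17 premise lines + 16 MP lines = 33 total lines.

33


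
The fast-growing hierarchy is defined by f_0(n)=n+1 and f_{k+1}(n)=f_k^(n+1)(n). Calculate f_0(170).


f_0(170) = 170 + 1 = 171

171


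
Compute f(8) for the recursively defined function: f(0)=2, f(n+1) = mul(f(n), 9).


f(0) = 2
f(1) = mul(f(0), 9) = mul(2, 9) = 18
f(2) = mul(f(1), 9) = mul(18, 9) = 162
f(3) = mul(f(2), 9) = mul(162, 9) = 1458
f(4) = mul(f(3), 9) = mul(1458, 9) = 13122
f(5) = mul(f(4), 9) = mul(13122, 9) = 118098
f(6) = mul(f(5), 9) = mul(118098, 9) = 1062882
f(7) = mul(f(6), 9) = mul(1062882, 9) = 9565938
f(8) = mul(f(7), 9) = mul(9565938, 9) = 86093442


86093442


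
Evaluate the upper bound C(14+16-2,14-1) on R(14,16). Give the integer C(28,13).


R(14,16) <= C(14+16-2, 14-1) = C(28, 13)
C(28, 13) = 28! / (13! * 15!)
= 37442160

37442160


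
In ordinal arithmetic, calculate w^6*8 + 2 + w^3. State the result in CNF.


Ordinal addition (w^6*8 + 2) + w^3:
alpha's leading term has exponent 6 > beta's exponent 3, so it survives.
alpha's tail term has exponent 0 < beta's exponent 3, so it is absorbed by beta.
In ordinal addition, any term followed by a strictly larger-exponent term is absorbed.
Result = w^6*8 + w^3

w^6*8 + w^3


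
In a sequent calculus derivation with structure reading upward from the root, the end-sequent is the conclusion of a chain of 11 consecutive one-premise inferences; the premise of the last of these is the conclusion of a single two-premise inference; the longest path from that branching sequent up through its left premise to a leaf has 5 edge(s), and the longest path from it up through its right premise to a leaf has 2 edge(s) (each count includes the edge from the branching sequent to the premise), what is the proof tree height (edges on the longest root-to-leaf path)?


Longest path through the left premise: 5 edges (measured from the branching sequent)
Longest path through the right premise: 2 edges
Height of the subtree rooted at the branching sequent: max(5, 2) = 5
The branching sequent sits 11 edges above the root (the chain of one-premise inferences), so height = 5 + 11 = 16

16


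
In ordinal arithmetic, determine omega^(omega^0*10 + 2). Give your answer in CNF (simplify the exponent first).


omega^(omega^0*10 + 2):
omega^0 = 1, so the exponent is 10 + 2 = 12 (finite ordinal addition).
Result = omega^12, already a single CNF term.

omega^12


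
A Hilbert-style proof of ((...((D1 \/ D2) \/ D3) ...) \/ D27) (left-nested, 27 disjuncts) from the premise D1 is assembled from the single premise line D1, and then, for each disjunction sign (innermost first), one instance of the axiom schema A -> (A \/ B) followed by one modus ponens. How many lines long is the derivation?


Building the left-nested 27-ary disjunction from D1:
- 1 premise line (D1)
- 27 disjuncts means 26 disjunction signs; each needs 1 axiom instance + 1 MP = 2 lines: 2 * 26 = 52
Total = 1 + 52 = 53 lines.

53


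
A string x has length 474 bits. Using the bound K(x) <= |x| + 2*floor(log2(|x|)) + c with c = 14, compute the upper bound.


floor(log2(474)) = 8
2 * 8 = 16
K(x) <= 474 + 16 + 14 = 504

504


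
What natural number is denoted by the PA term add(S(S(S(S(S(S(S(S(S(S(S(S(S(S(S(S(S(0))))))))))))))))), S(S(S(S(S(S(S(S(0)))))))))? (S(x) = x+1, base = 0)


add(S^17(0), S^8(0)):
S^17(0) = 17
S^8(0) = 8
17 + 8 = 25

25


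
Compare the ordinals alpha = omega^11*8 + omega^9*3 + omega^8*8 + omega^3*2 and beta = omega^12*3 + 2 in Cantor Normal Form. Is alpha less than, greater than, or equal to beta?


Compare term by term from highest exponent:
alpha = omega^11*8 + omega^9*3 + omega^8*8 + omega^3*2
beta = omega^12*3 + 2
Term 1: alpha has omega^11*8, beta has omega^12*3
Term 2: alpha has omega^9*3, beta has omega^0*2
Term 3: alpha has omega^8*8, beta has omega^0*0
Term 4: alpha has omega^3*2, beta has omega^0*0
Result: alpha < beta

alpha < beta


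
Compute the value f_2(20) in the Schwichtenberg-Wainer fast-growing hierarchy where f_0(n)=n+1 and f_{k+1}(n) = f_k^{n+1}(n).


f_2(20) = f_1^21(20)
f_1(m) = 2m + 1.
Iterating: f_1^k(n) = 2^k*(n+1) - 1.
f_2(20) = 2^21*(20+1) - 1 = 2097152*21 - 1 = 44040191

44040191


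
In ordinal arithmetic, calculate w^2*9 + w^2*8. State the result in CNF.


Ordinal addition w^2*9 + w^2*8:
Both terms have the same exponent 2.
w^e*c + w^e*d = w^e*(c+d).
Result = w^2*(9+8) = w^2*17

w^2*17


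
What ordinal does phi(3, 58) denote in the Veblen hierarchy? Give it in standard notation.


phi(3, 58):
phi(3, beta) = eta_beta (the beta-th eta number, fixed point of zeta).
phi(3, 58) = eta_58

eta_58


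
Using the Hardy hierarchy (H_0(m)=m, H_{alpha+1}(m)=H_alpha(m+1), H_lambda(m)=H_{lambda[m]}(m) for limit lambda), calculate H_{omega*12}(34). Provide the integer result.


H_{omega*12}(34):
For the Hardy hierarchy, H_{omega*k}(n) = 2^k * n.
2^12 = 4096.
4096 * 34 = 139264

139264


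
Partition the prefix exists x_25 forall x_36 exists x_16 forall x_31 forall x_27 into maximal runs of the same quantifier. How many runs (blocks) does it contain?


Alternations = 3.
Blocks = alternations + 1 = 4

4


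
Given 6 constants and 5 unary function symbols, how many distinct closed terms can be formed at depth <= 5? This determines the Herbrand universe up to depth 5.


Herbrand terms by depth:
Depth 0: 6 constants
Depth 1: 30 new terms (running total: 36)
Depth 2: 150 new terms (running total: 186)
Depth 3: 750 new terms (running total: 936)
Depth 4: 3750 new terms (running total: 4686)
Depth 5: 18750 new terms (running total: 23436)
Total distinct ground terms = 23436

23436


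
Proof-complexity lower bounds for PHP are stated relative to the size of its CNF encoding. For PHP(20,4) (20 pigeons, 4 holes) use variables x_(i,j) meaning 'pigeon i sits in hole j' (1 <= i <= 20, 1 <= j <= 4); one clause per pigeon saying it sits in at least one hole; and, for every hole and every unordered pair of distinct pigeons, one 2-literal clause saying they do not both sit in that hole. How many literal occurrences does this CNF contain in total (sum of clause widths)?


PHP(20,4): 20 pigeons, 4 holes, 20*4 = 80 variables.
- pigeon clauses: one per pigeon -> 20 clauses of width 4 -> 80 literals
- hole clauses: 4 holes * C(20,2) = 4 * 190 -> 760 clauses of width 2 -> 1520 literals
Total literal occurrences = 80 + 1520 = 1600

1600


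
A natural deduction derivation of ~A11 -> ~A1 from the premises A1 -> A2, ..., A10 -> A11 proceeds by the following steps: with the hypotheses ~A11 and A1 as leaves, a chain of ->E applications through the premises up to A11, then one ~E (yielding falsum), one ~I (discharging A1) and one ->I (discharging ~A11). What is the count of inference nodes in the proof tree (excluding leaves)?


From hypothesis A1, 10 ->E steps along the 10 premises yield A11.
~E with hypothesis ~A11 gives falsum (1 node); ~I discharging A1 gives ~A1 (1 node); ->I discharging ~A11 gives the goal (1 node).
Total = 10 + 3 = 13 inference nodes.

13


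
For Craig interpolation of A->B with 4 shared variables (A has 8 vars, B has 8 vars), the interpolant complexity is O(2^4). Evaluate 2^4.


Shared atoms = 4
Craig interpolant size bound = 2^4
= 16

16


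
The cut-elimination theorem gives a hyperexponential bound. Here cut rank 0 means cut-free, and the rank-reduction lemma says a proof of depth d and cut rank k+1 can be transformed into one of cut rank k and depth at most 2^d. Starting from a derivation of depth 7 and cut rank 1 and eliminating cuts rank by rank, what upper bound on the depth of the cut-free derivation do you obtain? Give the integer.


Each rank reduction sends depth d to at most 2^d; cut rank r needs r reductions.
2_0(7) = 7
2_1(7) = 2^7 = 128
Cut-free depth bound = 128

128


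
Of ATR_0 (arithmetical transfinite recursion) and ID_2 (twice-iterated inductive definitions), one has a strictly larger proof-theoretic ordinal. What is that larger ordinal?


Proof-theoretic ordinal of ATR_0 (arithmetical transfinite recursion): Gamma_0
Proof-theoretic ordinal of ID_2 (twice-iterated inductive definitions): psi_0(epsilon_{Omega_2+1})
Comparing: Gamma_0 < psi_0(epsilon_{Omega_2+1}).
The larger ordinal is psi_0(epsilon_{Omega_2+1}) (from ID_2 (twice-iterated inductive definitions)).

psi_0(epsilon_{Omega_2+1})


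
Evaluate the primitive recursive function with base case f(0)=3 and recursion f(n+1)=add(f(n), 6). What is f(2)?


f(0) = 3
f(1) = add(f(0), 6) = add(3, 6) = 9
f(2) = add(f(1), 6) = add(9, 6) = 15


15


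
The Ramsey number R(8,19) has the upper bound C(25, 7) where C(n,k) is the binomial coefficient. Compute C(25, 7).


R(8,19) <= C(8+19-2, 8-1) = C(25, 7)
C(25, 7) = 25! / (7! * 18!)
= 480700

480700


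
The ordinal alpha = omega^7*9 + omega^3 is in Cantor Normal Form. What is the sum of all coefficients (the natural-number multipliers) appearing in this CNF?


CNF: omega^7*9 + omega^3
Coefficients: 9 + 1 = 10

10


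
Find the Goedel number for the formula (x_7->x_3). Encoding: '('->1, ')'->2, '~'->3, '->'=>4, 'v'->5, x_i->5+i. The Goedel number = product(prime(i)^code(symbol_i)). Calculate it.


Formula: (x_7->x_3)
Symbol codes: [1, 12, 4, 8, 2]
Primes: [2, 3, 5, 7, 11]
p_1^1 = 2^1 = 2
p_2^12 = 3^12 = 531441
p_3^4 = 5^4 = 625
p_4^8 = 7^8 = 5764801
p_5^2 = 11^2 = 121
Product = 463377305746451250

463377305746451250


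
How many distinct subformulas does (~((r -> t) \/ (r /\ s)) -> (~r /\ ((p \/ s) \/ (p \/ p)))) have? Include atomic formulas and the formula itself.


Formula: (~((r -> t) \/ (r /\ s)) -> (~r /\ ((p \/ s) \/ (p \/ p))))
Subformulas found:
  1. s
  2. r
  3. t
  4. p
  5. ~r
  6. (p \/ p)
  7. (r -> t)
  8. (r /\ s)
  9. (p \/ s)
  10. ((p \/ s) \/ (p \/ p))
  11. ((r -> t) \/ (r /\ s))
  12. ~((r -> t) \/ (r /\ s))
  13. (~r /\ ((p \/ s) \/ (p \/ p)))
  14. (~((r -> t) \/ (r /\ s)) -> (~r /\ ((p \/ s) \/ (p \/ p))))
Total distinct subformulas = 14

14


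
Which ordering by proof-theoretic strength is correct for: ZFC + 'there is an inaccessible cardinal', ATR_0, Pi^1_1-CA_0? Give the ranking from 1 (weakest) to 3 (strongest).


Ordering by consistency strength:
1. ATR_0
2. Pi^1_1-CA_0
3. ZFC + 'there is an inaccessible cardinal'


ZFC + 'there is an inaccessible cardinal'=3, ATR_0=1, Pi^1_1-CA_0=2


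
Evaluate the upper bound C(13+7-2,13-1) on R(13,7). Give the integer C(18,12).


R(13,7) <= C(13+7-2, 13-1) = C(18, 12)
C(18, 12) = 18! / (12! * 6!)
= 18564

18564


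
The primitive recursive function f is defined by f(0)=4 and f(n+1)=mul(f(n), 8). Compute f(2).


f(0) = 4
f(1) = mul(f(0), 8) = mul(4, 8) = 32
f(2) = mul(f(1), 8) = mul(32, 8) = 256


256


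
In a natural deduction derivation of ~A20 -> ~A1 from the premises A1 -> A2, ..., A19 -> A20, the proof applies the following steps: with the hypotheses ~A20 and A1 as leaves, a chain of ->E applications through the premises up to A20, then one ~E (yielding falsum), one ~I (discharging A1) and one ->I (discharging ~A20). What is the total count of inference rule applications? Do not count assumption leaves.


From hypothesis A1, 19 ->E steps along the 19 premises yield A20.
~E with hypothesis ~A20 gives falsum (1 node); ~I discharging A1 gives ~A1 (1 node); ->I discharging ~A20 gives the goal (1 node).
Total = 19 + 3 = 22 inference nodes.

22


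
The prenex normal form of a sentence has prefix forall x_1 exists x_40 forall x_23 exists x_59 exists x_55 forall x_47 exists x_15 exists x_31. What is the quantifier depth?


Quantifier prefix has 8 quantifier symbols.
Quantifier depth = 8

8


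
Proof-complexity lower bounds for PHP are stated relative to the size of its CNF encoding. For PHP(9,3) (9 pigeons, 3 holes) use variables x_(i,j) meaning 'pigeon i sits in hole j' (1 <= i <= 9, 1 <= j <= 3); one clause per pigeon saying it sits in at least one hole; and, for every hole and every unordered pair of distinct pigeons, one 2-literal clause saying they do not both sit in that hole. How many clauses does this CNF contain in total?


PHP(9,3): 9 pigeons, 3 holes, 9*3 = 27 variables.
- pigeon clauses: one per pigeon -> 9 clauses
- hole clauses: 3 holes * C(9,2) = 3 * 36 -> 108 clauses
Total clauses = 9 + 108 = 117

117


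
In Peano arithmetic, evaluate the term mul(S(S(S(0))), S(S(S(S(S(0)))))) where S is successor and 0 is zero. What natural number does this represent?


mul(S^3(0), S^5(0)):
S^3(0) = 3
S^5(0) = 5
3 * 5 = 15

15


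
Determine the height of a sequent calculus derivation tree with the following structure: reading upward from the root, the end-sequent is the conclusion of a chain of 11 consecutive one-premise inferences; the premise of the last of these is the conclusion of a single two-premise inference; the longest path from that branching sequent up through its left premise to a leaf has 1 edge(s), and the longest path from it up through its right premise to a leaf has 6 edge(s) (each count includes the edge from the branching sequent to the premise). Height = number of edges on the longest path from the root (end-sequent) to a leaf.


Longest path through the left premise: 1 edges (measured from the branching sequent)
Longest path through the right premise: 6 edges
Height of the subtree rooted at the branching sequent: max(1, 6) = 6
The branching sequent sits 11 edges above the root (the chain of one-premise inferences), so height = 6 + 11 = 17

17


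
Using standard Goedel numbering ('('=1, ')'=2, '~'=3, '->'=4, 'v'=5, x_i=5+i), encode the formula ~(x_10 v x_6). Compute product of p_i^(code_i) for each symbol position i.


Formula: ~(x_10 v x_6)
Symbol codes: [3, 1, 15, 5, 11, 2]
Primes: [2, 3, 5, 7, 11, 13]
p_1^3 = 2^3 = 8
p_2^1 = 3^1 = 3
p_3^15 = 5^15 = 30517578125
p_4^5 = 7^5 = 16807
p_5^11 = 11^11 = 285311670611
p_6^2 = 13^2 = 169
Product = 593550599783997079833984375000

593550599783997079833984375000


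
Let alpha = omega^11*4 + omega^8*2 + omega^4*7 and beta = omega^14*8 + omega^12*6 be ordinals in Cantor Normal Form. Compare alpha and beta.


Compare term by term from highest exponent:
alpha = omega^11*4 + omega^8*2 + omega^4*7
beta = omega^14*8 + omega^12*6
Term 1: alpha has omega^11*4, beta has omega^14*8
Term 2: alpha has omega^8*2, beta has omega^12*6
Term 3: alpha has omega^4*7, beta has omega^0*0
Result: alpha < beta

alpha < beta


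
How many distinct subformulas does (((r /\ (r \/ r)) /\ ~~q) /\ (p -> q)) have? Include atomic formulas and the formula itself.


Formula: (((r /\ (r \/ r)) /\ ~~q) /\ (p -> q))
Subformulas found:
  1. q
  2. r
  3. p
  4. ~q
  5. ~~q
  6. (r \/ r)
  7. (p -> q)
  8. (r /\ (r \/ r))
  9. ((r /\ (r \/ r)) /\ ~~q)
  10. (((r /\ (r \/ r)) /\ ~~q) /\ (p -> q))
Total distinct subformulas = 10

10


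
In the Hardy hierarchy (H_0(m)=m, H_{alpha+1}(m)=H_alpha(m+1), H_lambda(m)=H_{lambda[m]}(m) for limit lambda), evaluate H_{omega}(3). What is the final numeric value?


H_{omega}(3):
H_omega(m) = H_m(m) = m + m = 2m.
Result = 2 * 3 = 6

6


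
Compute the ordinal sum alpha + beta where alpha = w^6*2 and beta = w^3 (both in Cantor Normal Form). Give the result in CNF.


Ordinal addition w^6*2 + w^3:
Leading exponent of alpha (6) > leading exponent of beta (3).
Since alpha's term has higher exponent than beta's leading term,
the sum is simply alpha followed by beta.
Result = w^6*2 + w^3

w^6*2 + w^3


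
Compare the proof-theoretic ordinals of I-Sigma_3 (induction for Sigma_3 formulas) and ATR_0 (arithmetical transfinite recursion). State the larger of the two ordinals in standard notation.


Proof-theoretic ordinal of I-Sigma_3 (induction for Sigma_3 formulas): omega^(omega^(omega^omega))
Proof-theoretic ordinal of ATR_0 (arithmetical transfinite recursion): Gamma_0
Comparing: omega^(omega^(omega^omega)) < Gamma_0.
The larger ordinal is Gamma_0 (from ATR_0 (arithmetical transfinite recursion)).

Gamma_0


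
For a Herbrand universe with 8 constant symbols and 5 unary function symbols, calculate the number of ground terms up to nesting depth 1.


Herbrand terms by depth:
Depth 0: 8 constants
Depth 1: 40 new terms (running total: 48)
Total distinct ground terms = 48

48


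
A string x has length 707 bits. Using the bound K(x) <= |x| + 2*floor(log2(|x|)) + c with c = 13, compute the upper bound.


floor(log2(707)) = 9
2 * 9 = 18
K(x) <= 707 + 18 + 13 = 738

738


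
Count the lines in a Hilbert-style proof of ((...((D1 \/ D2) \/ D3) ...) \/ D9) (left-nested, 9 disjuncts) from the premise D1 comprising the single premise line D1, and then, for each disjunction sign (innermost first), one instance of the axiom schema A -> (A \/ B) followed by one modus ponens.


Building the left-nested 9-ary disjunction from D1:
- 1 premise line (D1)
- 9 disjuncts means 8 disjunction signs; each needs 1 axiom instance + 1 MP = 2 lines: 2 * 8 = 16
Total = 1 + 16 = 17 lines.

17


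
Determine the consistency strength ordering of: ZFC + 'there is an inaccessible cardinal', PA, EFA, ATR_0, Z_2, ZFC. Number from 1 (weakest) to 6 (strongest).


Ordering by consistency strength:
1. EFA
2. PA
3. ATR_0
4. Z_2
5. ZFC
6. ZFC + 'there is an inaccessible cardinal'


ZFC + 'there is an inaccessible cardinal'=6, PA=2, EFA=1, ATR_0=3, Z_2=4, ZFC=5


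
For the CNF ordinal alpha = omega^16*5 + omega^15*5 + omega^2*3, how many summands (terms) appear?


CNF: omega^16*5 + omega^15*5 + omega^2*3
Count the summands separated by '+':
  term 1: omega^16*5
  term 2: omega^15*5
  term 3: omega^2*3
Total terms = 3

3


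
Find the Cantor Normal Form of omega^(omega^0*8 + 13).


omega^(omega^0*8 + 13):
omega^0 = 1, so the exponent is 8 + 13 = 21 (finite ordinal addition).
Result = omega^21, already a single CNF term.

omega^21


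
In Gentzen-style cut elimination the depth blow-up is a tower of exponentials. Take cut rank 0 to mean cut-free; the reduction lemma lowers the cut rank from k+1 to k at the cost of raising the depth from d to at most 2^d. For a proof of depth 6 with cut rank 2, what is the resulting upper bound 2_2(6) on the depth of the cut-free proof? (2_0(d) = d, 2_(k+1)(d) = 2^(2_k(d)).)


Each rank reduction sends depth d to at most 2^d; cut rank r needs r reductions.
2_0(6) = 6
2_1(6) = 2^6 = 64
2_2(6) = 2^64 = 18446744073709551616
Cut-free depth bound = 18446744073709551616

18446744073709551616


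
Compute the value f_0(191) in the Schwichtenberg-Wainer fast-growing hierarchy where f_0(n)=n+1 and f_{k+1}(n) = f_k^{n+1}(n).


f_0(191) = 191 + 1 = 192

192


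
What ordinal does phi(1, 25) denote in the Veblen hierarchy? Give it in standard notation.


phi(1, 25):
phi(1, beta) = epsilon_beta (the beta-th epsilon number).
phi(1, 25) = epsilon_25

epsilon_25


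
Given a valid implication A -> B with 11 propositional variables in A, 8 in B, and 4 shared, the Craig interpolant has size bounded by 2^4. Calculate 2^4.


Shared atoms = 4
Craig interpolant size bound = 2^4
= 16

16


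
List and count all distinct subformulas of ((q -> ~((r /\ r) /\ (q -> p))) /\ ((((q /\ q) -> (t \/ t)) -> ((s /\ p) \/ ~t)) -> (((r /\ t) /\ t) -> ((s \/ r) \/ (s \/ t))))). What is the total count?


Formula: ((q -> ~((r /\ r) /\ (q -> p))) /\ ((((q /\ q) -> (t \/ t)) -> ((s /\ p) \/ ~t)) -> (((r /\ t) /\ t) -> ((s \/ r) \/ (s \/ t)))))
Subformulas found:
  1. r
  2. q
  3. s
  4. t
  5. p
  6. ~t
  7. (s \/ r)
  8. (s /\ p)
  9. (r /\ r)
  10. (t \/ t)
  11. (q /\ q)
  12. (q -> p)
  13. (s \/ t)
  14. (r /\ t)
  15. ((r /\ t) /\ t)
  16. ((s /\ p) \/ ~t)
  17. ((q /\ q) -> (t \/ t))
  18. ((r /\ r) /\ (q -> p))
  19. ((s \/ r) \/ (s \/ t))
  20. ~((r /\ r) /\ (q -> p))
  21. (q -> ~((r /\ r) /\ (q -> p)))
  22. (((r /\ t) /\ t) -> ((s \/ r) \/ (s \/ t)))
  23. (((q /\ q) -> (t \/ t)) -> ((s /\ p) \/ ~t))
  24. ((((q /\ q) -> (t \/ t)) -> ((s /\ p) \/ ~t)) -> (((r /\ t) /\ t) -> ((s \/ r) \/ (s \/ t))))
  25. ((q -> ~((r /\ r) /\ (q -> p))) /\ ((((q /\ q) -> (t \/ t)) -> ((s /\ p) \/ ~t)) -> (((r /\ t) /\ t) -> ((s \/ r) \/ (s \/ t)))))
Total distinct subformulas = 25

25


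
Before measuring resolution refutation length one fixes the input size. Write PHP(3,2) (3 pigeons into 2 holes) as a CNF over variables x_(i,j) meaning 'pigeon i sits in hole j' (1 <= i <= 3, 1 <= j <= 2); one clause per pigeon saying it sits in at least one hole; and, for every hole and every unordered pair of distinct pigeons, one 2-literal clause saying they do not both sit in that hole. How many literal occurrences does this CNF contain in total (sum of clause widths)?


PHP(3,2): 3 pigeons, 2 holes, 3*2 = 6 variables.
- pigeon clauses: one per pigeon -> 3 clauses of width 2 -> 6 literals
- hole clauses: 2 holes * C(3,2) = 2 * 3 -> 6 clauses of width 2 -> 12 literals
Total literal occurrences = 6 + 12 = 18

18


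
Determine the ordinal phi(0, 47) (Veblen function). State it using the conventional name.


phi(0, 47):
phi(0, beta) = omega^beta by definition.
phi(0, 47) = omega^47

omega^47


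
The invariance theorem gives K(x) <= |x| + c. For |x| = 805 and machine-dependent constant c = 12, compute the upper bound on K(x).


K(x) <= |x| + c = 805 + 12 = 817

817


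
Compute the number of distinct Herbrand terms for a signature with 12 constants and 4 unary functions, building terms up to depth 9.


Herbrand terms by depth:
Depth 0: 12 constants
Depth 1: 48 new terms (running total: 60)
Depth 2: 192 new terms (running total: 252)
Depth 3: 768 new terms (running total: 1020)
Depth 4: 3072 new terms (running total: 4092)
Depth 5: 12288 new terms (running total: 16380)
Depth 6: 49152 new terms (running total: 65532)
Depth 7: 196608 new terms (running total: 262140)
Depth 8: 786432 new terms (running total: 1048572)
Depth 9: 3145728 new terms (running total: 4194300)
Total distinct ground terms = 4194300

4194300


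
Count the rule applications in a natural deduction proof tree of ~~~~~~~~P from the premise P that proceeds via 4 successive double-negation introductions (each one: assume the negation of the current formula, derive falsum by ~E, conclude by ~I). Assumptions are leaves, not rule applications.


Each double-negation introduction (from C infer ~~C) uses 2 inference nodes: one ~E (C and ~C give falsum) and one ~I (discharge ~C).
4 double negations = 4 * 2 = 8 inference nodes.

8


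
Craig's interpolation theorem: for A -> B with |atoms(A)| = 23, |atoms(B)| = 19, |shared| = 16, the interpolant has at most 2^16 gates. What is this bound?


Shared atoms = 16
Craig interpolant size bound = 2^16
= 65536

65536


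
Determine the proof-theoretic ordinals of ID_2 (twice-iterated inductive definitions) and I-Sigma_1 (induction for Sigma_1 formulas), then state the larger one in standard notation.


Proof-theoretic ordinal of ID_2 (twice-iterated inductive definitions): psi_0(epsilon_{Omega_2+1})
Proof-theoretic ordinal of I-Sigma_1 (induction for Sigma_1 formulas): omega^omega
Comparing: omega^omega < psi_0(epsilon_{Omega_2+1}).
The larger ordinal is psi_0(epsilon_{Omega_2+1}) (from ID_2 (twice-iterated inductive definitions)).

psi_0(epsilon_{Omega_2+1})


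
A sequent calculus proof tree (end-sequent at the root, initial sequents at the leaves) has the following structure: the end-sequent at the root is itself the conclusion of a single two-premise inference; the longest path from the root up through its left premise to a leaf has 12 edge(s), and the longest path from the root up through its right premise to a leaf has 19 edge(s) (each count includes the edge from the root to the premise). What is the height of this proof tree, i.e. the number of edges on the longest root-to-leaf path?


Longest path through the left premise: 12 edges (measured from the branching sequent)
Longest path through the right premise: 19 edges
Height of the subtree rooted at the branching sequent: max(12, 19) = 19
The branching sequent is the root itself.
Total height = 19

19


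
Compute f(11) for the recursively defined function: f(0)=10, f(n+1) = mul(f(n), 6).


f(0) = 10
f(1) = mul(f(0), 6) = mul(10, 6) = 60
f(2) = mul(f(1), 6) = mul(60, 6) = 360
f(3) = mul(f(2), 6) = mul(360, 6) = 2160
f(4) = mul(f(3), 6) = mul(2160, 6) = 12960
f(5) = mul(f(4), 6) = mul(12960, 6) = 77760
f(6) = mul(f(5), 6) = mul(77760, 6) = 466560
f(7) = mul(f(6), 6) = mul(466560, 6) = 2799360
f(8) = mul(f(7), 6) = mul(2799360, 6) = 16796160
f(9) = mul(f(8), 6) = mul(16796160, 6) = 100776960
f(10) = mul(f(9), 6) = mul(100776960, 6) = 604661760
f(11) = mul(f(10), 6) = mul(604661760, 6) = 3627970560


3627970560


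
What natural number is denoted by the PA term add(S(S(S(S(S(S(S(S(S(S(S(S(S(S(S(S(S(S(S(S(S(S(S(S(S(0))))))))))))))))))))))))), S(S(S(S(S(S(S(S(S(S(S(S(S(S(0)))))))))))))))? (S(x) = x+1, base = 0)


add(S^25(0), S^14(0)):
S^25(0) = 25
S^14(0) = 14
25 + 14 = 39

39


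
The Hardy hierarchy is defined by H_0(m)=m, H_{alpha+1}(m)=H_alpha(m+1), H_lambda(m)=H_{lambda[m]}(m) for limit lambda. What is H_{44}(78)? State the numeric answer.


H_44(78):
For finite ordinals k, H_k(n) = n + k (each successor step adds 1).
H_44(78) = 78 + 44 = 122

122


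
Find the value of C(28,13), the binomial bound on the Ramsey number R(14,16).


R(14,16) <= C(14+16-2, 14-1) = C(28, 13)
C(28, 13) = 28! / (13! * 15!)
= 37442160

37442160


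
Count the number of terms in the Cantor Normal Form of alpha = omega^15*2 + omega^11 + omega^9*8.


CNF: omega^15*2 + omega^11 + omega^9*8
Count the summands separated by '+':
  term 1: omega^15*2
  term 2: omega^11
  term 3: omega^9*8
Total terms = 3

3


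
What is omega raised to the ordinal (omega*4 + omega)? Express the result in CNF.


omega^(omega*4 + omega):
Both terms of the exponent have the same exponent 1, so they merge: omega*4 + omega = omega*(4+1) = omega*5.
omega raised to a CNF ordinal is a single CNF term: Result = omega^(omega*5)

omega^(omega*5)


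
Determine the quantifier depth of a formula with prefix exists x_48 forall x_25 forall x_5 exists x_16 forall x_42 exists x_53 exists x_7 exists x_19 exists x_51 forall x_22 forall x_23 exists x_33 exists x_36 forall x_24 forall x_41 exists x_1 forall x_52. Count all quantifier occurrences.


Quantifier prefix has 17 quantifier symbols.
Quantifier depth = 17

17


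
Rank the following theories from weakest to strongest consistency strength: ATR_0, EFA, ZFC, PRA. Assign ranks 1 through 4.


Ordering by consistency strength:
1. EFA
2. PRA
3. ATR_0
4. ZFC


ATR_0=3, EFA=1, ZFC=4, PRA=2


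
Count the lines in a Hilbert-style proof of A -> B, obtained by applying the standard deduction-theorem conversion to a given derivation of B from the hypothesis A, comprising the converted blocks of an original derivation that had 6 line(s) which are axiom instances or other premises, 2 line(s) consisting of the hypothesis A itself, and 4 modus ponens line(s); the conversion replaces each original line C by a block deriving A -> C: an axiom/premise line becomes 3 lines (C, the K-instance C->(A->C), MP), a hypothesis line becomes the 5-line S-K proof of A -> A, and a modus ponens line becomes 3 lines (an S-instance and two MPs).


Deduction-theorem conversion, block by block:
- 6 axiom/premise lines -> 3 lines each = 18
- 2 hypothesis lines -> 5 lines each (identity proof A->A) = 10
- 4 MP lines -> 3 lines each (S-instance, MP, MP) = 12
Total = 18 + 10 + 12 = 40 lines.

40


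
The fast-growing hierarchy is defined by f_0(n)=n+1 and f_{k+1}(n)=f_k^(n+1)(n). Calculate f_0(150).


f_0(150) = 150 + 1 = 151

151


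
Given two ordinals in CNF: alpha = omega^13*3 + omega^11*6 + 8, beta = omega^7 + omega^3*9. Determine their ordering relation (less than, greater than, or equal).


Compare term by term from highest exponent:
alpha = omega^13*3 + omega^11*6 + 8
beta = omega^7 + omega^3*9
Term 1: alpha has omega^13*3, beta has omega^7*1
Term 2: alpha has omega^11*6, beta has omega^3*9
Term 3: alpha has omega^0*8, beta has omega^0*0
Result: alpha > beta

alpha > beta
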